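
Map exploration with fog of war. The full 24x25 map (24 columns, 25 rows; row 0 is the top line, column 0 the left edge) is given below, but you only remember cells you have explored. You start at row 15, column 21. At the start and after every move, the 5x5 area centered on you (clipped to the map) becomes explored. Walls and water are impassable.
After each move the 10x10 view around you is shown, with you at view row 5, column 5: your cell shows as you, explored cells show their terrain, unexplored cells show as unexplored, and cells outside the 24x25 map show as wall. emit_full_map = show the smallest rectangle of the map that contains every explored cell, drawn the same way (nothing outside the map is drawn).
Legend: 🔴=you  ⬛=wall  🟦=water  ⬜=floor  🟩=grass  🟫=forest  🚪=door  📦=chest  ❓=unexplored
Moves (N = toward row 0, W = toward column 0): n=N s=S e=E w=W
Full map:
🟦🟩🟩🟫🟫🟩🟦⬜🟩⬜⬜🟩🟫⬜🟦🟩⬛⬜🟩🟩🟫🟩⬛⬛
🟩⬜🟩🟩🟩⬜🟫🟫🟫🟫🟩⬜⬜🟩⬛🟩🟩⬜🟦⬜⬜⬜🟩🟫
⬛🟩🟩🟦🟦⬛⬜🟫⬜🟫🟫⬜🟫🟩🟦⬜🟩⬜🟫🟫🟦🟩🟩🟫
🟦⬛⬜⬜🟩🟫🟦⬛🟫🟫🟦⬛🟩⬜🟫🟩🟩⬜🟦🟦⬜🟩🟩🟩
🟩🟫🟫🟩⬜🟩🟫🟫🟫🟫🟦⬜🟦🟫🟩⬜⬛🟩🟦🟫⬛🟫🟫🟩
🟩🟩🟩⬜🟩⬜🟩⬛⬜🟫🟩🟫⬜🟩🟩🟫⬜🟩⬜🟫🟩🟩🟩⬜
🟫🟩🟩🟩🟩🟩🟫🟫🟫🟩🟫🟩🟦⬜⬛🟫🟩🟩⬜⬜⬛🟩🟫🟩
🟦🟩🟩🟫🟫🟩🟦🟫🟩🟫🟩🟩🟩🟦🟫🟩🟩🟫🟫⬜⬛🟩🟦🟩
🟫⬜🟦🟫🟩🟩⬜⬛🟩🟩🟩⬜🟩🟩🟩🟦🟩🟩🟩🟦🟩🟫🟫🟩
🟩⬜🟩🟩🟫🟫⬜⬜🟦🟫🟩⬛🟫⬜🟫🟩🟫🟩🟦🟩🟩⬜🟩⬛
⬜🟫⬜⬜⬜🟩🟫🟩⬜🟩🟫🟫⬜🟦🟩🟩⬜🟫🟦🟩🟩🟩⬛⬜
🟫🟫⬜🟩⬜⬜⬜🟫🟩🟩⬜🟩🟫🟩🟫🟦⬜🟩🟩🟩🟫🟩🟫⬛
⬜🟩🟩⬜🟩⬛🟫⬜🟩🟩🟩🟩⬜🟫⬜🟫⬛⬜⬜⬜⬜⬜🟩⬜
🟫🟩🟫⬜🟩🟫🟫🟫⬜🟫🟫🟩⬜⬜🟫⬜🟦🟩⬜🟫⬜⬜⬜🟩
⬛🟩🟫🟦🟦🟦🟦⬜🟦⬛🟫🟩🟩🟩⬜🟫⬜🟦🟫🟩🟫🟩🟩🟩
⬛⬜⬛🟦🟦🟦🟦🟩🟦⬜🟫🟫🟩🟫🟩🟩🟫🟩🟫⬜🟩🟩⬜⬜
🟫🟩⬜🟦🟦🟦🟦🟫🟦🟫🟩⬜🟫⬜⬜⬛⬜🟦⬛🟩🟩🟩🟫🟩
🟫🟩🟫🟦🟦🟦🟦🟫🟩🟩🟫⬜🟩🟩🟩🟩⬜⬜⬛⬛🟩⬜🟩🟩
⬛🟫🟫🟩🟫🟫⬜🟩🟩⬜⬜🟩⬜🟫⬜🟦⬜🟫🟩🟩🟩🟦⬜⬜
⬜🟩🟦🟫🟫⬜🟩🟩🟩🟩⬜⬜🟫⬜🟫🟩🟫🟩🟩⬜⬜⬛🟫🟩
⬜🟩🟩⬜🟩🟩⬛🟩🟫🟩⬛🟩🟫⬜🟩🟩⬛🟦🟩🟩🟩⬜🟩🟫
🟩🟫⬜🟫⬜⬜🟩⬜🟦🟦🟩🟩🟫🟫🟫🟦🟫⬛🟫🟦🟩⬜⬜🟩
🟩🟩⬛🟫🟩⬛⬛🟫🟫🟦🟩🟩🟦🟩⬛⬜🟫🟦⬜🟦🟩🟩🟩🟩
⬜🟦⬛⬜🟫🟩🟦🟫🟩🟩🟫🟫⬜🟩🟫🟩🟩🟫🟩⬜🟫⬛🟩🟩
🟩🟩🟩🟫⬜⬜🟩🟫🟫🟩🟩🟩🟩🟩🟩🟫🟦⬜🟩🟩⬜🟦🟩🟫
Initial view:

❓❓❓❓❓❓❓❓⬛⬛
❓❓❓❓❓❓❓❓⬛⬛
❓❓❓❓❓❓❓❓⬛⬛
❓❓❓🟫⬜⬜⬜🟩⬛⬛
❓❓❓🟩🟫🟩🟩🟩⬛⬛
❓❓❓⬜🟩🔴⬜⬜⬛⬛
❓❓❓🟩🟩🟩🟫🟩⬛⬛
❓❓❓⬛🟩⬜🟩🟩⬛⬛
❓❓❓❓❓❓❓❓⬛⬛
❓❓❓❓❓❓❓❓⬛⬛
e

❓❓❓❓❓❓❓⬛⬛⬛
❓❓❓❓❓❓❓⬛⬛⬛
❓❓❓❓❓❓❓⬛⬛⬛
❓❓🟫⬜⬜⬜🟩⬛⬛⬛
❓❓🟩🟫🟩🟩🟩⬛⬛⬛
❓❓⬜🟩🟩🔴⬜⬛⬛⬛
❓❓🟩🟩🟩🟫🟩⬛⬛⬛
❓❓⬛🟩⬜🟩🟩⬛⬛⬛
❓❓❓❓❓❓❓⬛⬛⬛
❓❓❓❓❓❓❓⬛⬛⬛

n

❓❓❓❓❓❓❓⬛⬛⬛
❓❓❓❓❓❓❓⬛⬛⬛
❓❓❓❓❓❓❓⬛⬛⬛
❓❓❓⬜⬜🟩⬜⬛⬛⬛
❓❓🟫⬜⬜⬜🟩⬛⬛⬛
❓❓🟩🟫🟩🔴🟩⬛⬛⬛
❓❓⬜🟩🟩⬜⬜⬛⬛⬛
❓❓🟩🟩🟩🟫🟩⬛⬛⬛
❓❓⬛🟩⬜🟩🟩⬛⬛⬛
❓❓❓❓❓❓❓⬛⬛⬛

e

❓❓❓❓❓❓⬛⬛⬛⬛
❓❓❓❓❓❓⬛⬛⬛⬛
❓❓❓❓❓❓⬛⬛⬛⬛
❓❓⬜⬜🟩⬜⬛⬛⬛⬛
❓🟫⬜⬜⬜🟩⬛⬛⬛⬛
❓🟩🟫🟩🟩🔴⬛⬛⬛⬛
❓⬜🟩🟩⬜⬜⬛⬛⬛⬛
❓🟩🟩🟩🟫🟩⬛⬛⬛⬛
❓⬛🟩⬜🟩🟩⬛⬛⬛⬛
❓❓❓❓❓❓⬛⬛⬛⬛

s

❓❓❓❓❓❓⬛⬛⬛⬛
❓❓❓❓❓❓⬛⬛⬛⬛
❓❓⬜⬜🟩⬜⬛⬛⬛⬛
❓🟫⬜⬜⬜🟩⬛⬛⬛⬛
❓🟩🟫🟩🟩🟩⬛⬛⬛⬛
❓⬜🟩🟩⬜🔴⬛⬛⬛⬛
❓🟩🟩🟩🟫🟩⬛⬛⬛⬛
❓⬛🟩⬜🟩🟩⬛⬛⬛⬛
❓❓❓❓❓❓⬛⬛⬛⬛
❓❓❓❓❓❓⬛⬛⬛⬛

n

❓❓❓❓❓❓⬛⬛⬛⬛
❓❓❓❓❓❓⬛⬛⬛⬛
❓❓❓❓❓❓⬛⬛⬛⬛
❓❓⬜⬜🟩⬜⬛⬛⬛⬛
❓🟫⬜⬜⬜🟩⬛⬛⬛⬛
❓🟩🟫🟩🟩🔴⬛⬛⬛⬛
❓⬜🟩🟩⬜⬜⬛⬛⬛⬛
❓🟩🟩🟩🟫🟩⬛⬛⬛⬛
❓⬛🟩⬜🟩🟩⬛⬛⬛⬛
❓❓❓❓❓❓⬛⬛⬛⬛

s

❓❓❓❓❓❓⬛⬛⬛⬛
❓❓❓❓❓❓⬛⬛⬛⬛
❓❓⬜⬜🟩⬜⬛⬛⬛⬛
❓🟫⬜⬜⬜🟩⬛⬛⬛⬛
❓🟩🟫🟩🟩🟩⬛⬛⬛⬛
❓⬜🟩🟩⬜🔴⬛⬛⬛⬛
❓🟩🟩🟩🟫🟩⬛⬛⬛⬛
❓⬛🟩⬜🟩🟩⬛⬛⬛⬛
❓❓❓❓❓❓⬛⬛⬛⬛
❓❓❓❓❓❓⬛⬛⬛⬛

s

❓❓❓❓❓❓⬛⬛⬛⬛
❓❓⬜⬜🟩⬜⬛⬛⬛⬛
❓🟫⬜⬜⬜🟩⬛⬛⬛⬛
❓🟩🟫🟩🟩🟩⬛⬛⬛⬛
❓⬜🟩🟩⬜⬜⬛⬛⬛⬛
❓🟩🟩🟩🟫🔴⬛⬛⬛⬛
❓⬛🟩⬜🟩🟩⬛⬛⬛⬛
❓❓❓🟦⬜⬜⬛⬛⬛⬛
❓❓❓❓❓❓⬛⬛⬛⬛
❓❓❓❓❓❓⬛⬛⬛⬛

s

❓❓⬜⬜🟩⬜⬛⬛⬛⬛
❓🟫⬜⬜⬜🟩⬛⬛⬛⬛
❓🟩🟫🟩🟩🟩⬛⬛⬛⬛
❓⬜🟩🟩⬜⬜⬛⬛⬛⬛
❓🟩🟩🟩🟫🟩⬛⬛⬛⬛
❓⬛🟩⬜🟩🔴⬛⬛⬛⬛
❓❓❓🟦⬜⬜⬛⬛⬛⬛
❓❓❓⬛🟫🟩⬛⬛⬛⬛
❓❓❓❓❓❓⬛⬛⬛⬛
❓❓❓❓❓❓⬛⬛⬛⬛

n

❓❓❓❓❓❓⬛⬛⬛⬛
❓❓⬜⬜🟩⬜⬛⬛⬛⬛
❓🟫⬜⬜⬜🟩⬛⬛⬛⬛
❓🟩🟫🟩🟩🟩⬛⬛⬛⬛
❓⬜🟩🟩⬜⬜⬛⬛⬛⬛
❓🟩🟩🟩🟫🔴⬛⬛⬛⬛
❓⬛🟩⬜🟩🟩⬛⬛⬛⬛
❓❓❓🟦⬜⬜⬛⬛⬛⬛
❓❓❓⬛🟫🟩⬛⬛⬛⬛
❓❓❓❓❓❓⬛⬛⬛⬛

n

❓❓❓❓❓❓⬛⬛⬛⬛
❓❓❓❓❓❓⬛⬛⬛⬛
❓❓⬜⬜🟩⬜⬛⬛⬛⬛
❓🟫⬜⬜⬜🟩⬛⬛⬛⬛
❓🟩🟫🟩🟩🟩⬛⬛⬛⬛
❓⬜🟩🟩⬜🔴⬛⬛⬛⬛
❓🟩🟩🟩🟫🟩⬛⬛⬛⬛
❓⬛🟩⬜🟩🟩⬛⬛⬛⬛
❓❓❓🟦⬜⬜⬛⬛⬛⬛
❓❓❓⬛🟫🟩⬛⬛⬛⬛

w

❓❓❓❓❓❓❓⬛⬛⬛
❓❓❓❓❓❓❓⬛⬛⬛
❓❓❓⬜⬜🟩⬜⬛⬛⬛
❓❓🟫⬜⬜⬜🟩⬛⬛⬛
❓❓🟩🟫🟩🟩🟩⬛⬛⬛
❓❓⬜🟩🟩🔴⬜⬛⬛⬛
❓❓🟩🟩🟩🟫🟩⬛⬛⬛
❓❓⬛🟩⬜🟩🟩⬛⬛⬛
❓❓❓❓🟦⬜⬜⬛⬛⬛
❓❓❓❓⬛🟫🟩⬛⬛⬛

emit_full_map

❓⬜⬜🟩⬜
🟫⬜⬜⬜🟩
🟩🟫🟩🟩🟩
⬜🟩🟩🔴⬜
🟩🟩🟩🟫🟩
⬛🟩⬜🟩🟩
❓❓🟦⬜⬜
❓❓⬛🟫🟩

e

❓❓❓❓❓❓⬛⬛⬛⬛
❓❓❓❓❓❓⬛⬛⬛⬛
❓❓⬜⬜🟩⬜⬛⬛⬛⬛
❓🟫⬜⬜⬜🟩⬛⬛⬛⬛
❓🟩🟫🟩🟩🟩⬛⬛⬛⬛
❓⬜🟩🟩⬜🔴⬛⬛⬛⬛
❓🟩🟩🟩🟫🟩⬛⬛⬛⬛
❓⬛🟩⬜🟩🟩⬛⬛⬛⬛
❓❓❓🟦⬜⬜⬛⬛⬛⬛
❓❓❓⬛🟫🟩⬛⬛⬛⬛

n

❓❓❓❓❓❓⬛⬛⬛⬛
❓❓❓❓❓❓⬛⬛⬛⬛
❓❓❓❓❓❓⬛⬛⬛⬛
❓❓⬜⬜🟩⬜⬛⬛⬛⬛
❓🟫⬜⬜⬜🟩⬛⬛⬛⬛
❓🟩🟫🟩🟩🔴⬛⬛⬛⬛
❓⬜🟩🟩⬜⬜⬛⬛⬛⬛
❓🟩🟩🟩🟫🟩⬛⬛⬛⬛
❓⬛🟩⬜🟩🟩⬛⬛⬛⬛
❓❓❓🟦⬜⬜⬛⬛⬛⬛


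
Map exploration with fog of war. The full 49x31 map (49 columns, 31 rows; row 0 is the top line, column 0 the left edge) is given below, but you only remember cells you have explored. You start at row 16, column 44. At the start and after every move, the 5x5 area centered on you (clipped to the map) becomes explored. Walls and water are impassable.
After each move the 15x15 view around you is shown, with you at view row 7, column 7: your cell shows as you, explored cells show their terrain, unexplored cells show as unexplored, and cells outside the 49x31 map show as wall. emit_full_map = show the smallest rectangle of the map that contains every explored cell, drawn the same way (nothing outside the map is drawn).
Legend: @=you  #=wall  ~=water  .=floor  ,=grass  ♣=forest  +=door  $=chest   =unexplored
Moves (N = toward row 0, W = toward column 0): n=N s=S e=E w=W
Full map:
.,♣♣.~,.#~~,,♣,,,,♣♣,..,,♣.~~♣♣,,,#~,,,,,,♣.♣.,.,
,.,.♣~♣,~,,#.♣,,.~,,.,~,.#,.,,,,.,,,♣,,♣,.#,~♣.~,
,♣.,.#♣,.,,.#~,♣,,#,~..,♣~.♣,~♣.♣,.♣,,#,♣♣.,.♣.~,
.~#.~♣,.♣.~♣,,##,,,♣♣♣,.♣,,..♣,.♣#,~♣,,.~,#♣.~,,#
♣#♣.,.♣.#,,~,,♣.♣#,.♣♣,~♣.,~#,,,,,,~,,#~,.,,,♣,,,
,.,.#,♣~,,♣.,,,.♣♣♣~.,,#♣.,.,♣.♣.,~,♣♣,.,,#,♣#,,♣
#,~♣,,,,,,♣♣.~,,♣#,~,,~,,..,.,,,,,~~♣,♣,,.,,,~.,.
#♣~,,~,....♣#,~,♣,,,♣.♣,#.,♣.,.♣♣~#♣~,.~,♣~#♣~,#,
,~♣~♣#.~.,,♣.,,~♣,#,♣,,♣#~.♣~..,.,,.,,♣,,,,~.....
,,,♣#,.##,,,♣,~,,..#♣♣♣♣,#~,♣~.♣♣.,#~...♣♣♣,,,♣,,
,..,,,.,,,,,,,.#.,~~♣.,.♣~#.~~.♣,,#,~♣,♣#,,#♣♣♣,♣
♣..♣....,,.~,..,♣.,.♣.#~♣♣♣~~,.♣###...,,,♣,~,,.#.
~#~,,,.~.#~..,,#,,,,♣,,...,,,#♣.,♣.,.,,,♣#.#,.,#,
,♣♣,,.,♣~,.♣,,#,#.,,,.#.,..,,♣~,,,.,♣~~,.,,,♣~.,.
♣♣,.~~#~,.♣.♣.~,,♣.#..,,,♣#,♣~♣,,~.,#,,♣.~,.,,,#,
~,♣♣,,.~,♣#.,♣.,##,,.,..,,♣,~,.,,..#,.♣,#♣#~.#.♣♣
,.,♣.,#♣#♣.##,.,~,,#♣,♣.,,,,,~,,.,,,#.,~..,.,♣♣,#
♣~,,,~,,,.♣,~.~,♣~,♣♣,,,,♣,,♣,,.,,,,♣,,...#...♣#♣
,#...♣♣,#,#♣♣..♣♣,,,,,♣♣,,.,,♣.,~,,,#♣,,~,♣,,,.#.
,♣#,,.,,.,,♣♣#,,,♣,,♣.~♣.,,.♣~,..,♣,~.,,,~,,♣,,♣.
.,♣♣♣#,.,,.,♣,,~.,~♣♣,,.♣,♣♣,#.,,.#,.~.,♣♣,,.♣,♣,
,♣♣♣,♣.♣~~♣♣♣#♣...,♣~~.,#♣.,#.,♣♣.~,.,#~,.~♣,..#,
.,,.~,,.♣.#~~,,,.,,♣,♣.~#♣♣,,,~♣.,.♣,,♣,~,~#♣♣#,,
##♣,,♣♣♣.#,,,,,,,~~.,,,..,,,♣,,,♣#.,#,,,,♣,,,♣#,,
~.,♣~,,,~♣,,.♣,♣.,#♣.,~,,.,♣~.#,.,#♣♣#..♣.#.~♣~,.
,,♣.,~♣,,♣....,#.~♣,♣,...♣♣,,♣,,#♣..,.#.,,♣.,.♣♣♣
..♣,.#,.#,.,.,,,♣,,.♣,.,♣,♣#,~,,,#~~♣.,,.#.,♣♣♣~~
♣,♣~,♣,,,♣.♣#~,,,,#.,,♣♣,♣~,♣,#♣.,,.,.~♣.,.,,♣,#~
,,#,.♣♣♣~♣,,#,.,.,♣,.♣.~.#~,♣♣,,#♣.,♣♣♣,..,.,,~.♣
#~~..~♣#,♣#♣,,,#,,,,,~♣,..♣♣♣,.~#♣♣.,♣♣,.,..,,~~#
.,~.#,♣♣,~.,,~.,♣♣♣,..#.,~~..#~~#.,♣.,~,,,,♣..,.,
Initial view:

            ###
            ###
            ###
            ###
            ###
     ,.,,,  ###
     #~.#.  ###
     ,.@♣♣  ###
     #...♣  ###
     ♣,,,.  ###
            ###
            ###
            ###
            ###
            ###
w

             ##
             ##
             ##
             ##
             ##
     ~,.,,,  ##
     ♣#~.#.  ##
     .,@,♣♣  ##
     .#...♣  ##
     ,♣,,,.  ##
             ##
             ##
             ##
             ##
             ##

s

             ##
             ##
             ##
             ##
     ~,.,,,  ##
     ♣#~.#.  ##
     .,.,♣♣  ##
     .#@..♣  ##
     ,♣,,,.  ##
     ~,,♣,   ##
             ##
             ##
             ##
             ##
             ##

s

             ##
             ##
             ##
     ~,.,,,  ##
     ♣#~.#.  ##
     .,.,♣♣  ##
     .#...♣  ##
     ,♣@,,.  ##
     ~,,♣,   ##
     ♣,,.♣   ##
             ##
             ##
             ##
             ##
             ##

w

              #
              #
              #
      ~,.,,,  #
      ♣#~.#.  #
     ..,.,♣♣  #
     ..#...♣  #
     ~,@,,,.  #
     ,~,,♣,   #
     ♣♣,,.♣   #
              #
              #
              #
              #
              #

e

             ##
             ##
             ##
     ~,.,,,  ##
     ♣#~.#.  ##
    ..,.,♣♣  ##
    ..#...♣  ##
    ~,♣@,,.  ##
    ,~,,♣,   ##
    ♣♣,,.♣   ##
             ##
             ##
             ##
             ##
             ##

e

            ###
            ###
            ###
    ~,.,,,  ###
    ♣#~.#.  ###
   ..,.,♣♣  ###
   ..#...♣  ###
   ~,♣,@,.  ###
   ,~,,♣,,  ###
   ♣♣,,.♣,  ###
            ###
            ###
            ###
            ###
            ###

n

            ###
            ###
            ###
            ###
    ~,.,,,  ###
    ♣#~.#.  ###
   ..,.,♣♣  ###
   ..#.@.♣  ###
   ~,♣,,,.  ###
   ,~,,♣,,  ###
   ♣♣,,.♣,  ###
            ###
            ###
            ###
            ###

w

             ##
             ##
             ##
             ##
     ~,.,,,  ##
     ♣#~.#.  ##
    ..,.,♣♣  ##
    ..#@..♣  ##
    ~,♣,,,.  ##
    ,~,,♣,,  ##
    ♣♣,,.♣,  ##
             ##
             ##
             ##
             ##

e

            ###
            ###
            ###
            ###
    ~,.,,,  ###
    ♣#~.#.  ###
   ..,.,♣♣  ###
   ..#.@.♣  ###
   ~,♣,,,.  ###
   ,~,,♣,,  ###
   ♣♣,,.♣,  ###
            ###
            ###
            ###
            ###

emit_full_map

 ~,.,,,
 ♣#~.#.
..,.,♣♣
..#.@.♣
~,♣,,,.
,~,,♣,,
♣♣,,.♣,

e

           ####
           ####
           ####
           ####
   ~,.,,,  ####
   ♣#~.#.♣ ####
  ..,.,♣♣, ####
  ..#..@♣# ####
  ~,♣,,,.# ####
  ,~,,♣,,♣ ####
  ♣♣,,.♣,  ####
           ####
           ####
           ####
           ####

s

           ####
           ####
           ####
   ~,.,,,  ####
   ♣#~.#.♣ ####
  ..,.,♣♣, ####
  ..#...♣# ####
  ~,♣,,@.# ####
  ,~,,♣,,♣ ####
  ♣♣,,.♣,♣ ####
           ####
           ####
           ####
           ####
           ####

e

          #####
          #####
          #####
  ~,.,,,  #####
  ♣#~.#.♣ #####
 ..,.,♣♣,######
 ..#...♣#♣#####
 ~,♣,,,@#.#####
 ,~,,♣,,♣.#####
 ♣♣,,.♣,♣,#####
          #####
          #####
          #####
          #####
          #####

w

           ####
           ####
           ####
   ~,.,,,  ####
   ♣#~.#.♣ ####
  ..,.,♣♣,#####
  ..#...♣#♣####
  ~,♣,,@.#.####
  ,~,,♣,,♣.####
  ♣♣,,.♣,♣,####
           ####
           ####
           ####
           ####
           ####

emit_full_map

 ~,.,,,  
 ♣#~.#.♣ 
..,.,♣♣,#
..#...♣#♣
~,♣,,@.#.
,~,,♣,,♣.
♣♣,,.♣,♣,

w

            ###
            ###
            ###
    ~,.,,,  ###
    ♣#~.#.♣ ###
   ..,.,♣♣,####
   ..#...♣#♣###
   ~,♣,@,.#.###
   ,~,,♣,,♣.###
   ♣♣,,.♣,♣,###
            ###
            ###
            ###
            ###
            ###

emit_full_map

 ~,.,,,  
 ♣#~.#.♣ 
..,.,♣♣,#
..#...♣#♣
~,♣,@,.#.
,~,,♣,,♣.
♣♣,,.♣,♣,


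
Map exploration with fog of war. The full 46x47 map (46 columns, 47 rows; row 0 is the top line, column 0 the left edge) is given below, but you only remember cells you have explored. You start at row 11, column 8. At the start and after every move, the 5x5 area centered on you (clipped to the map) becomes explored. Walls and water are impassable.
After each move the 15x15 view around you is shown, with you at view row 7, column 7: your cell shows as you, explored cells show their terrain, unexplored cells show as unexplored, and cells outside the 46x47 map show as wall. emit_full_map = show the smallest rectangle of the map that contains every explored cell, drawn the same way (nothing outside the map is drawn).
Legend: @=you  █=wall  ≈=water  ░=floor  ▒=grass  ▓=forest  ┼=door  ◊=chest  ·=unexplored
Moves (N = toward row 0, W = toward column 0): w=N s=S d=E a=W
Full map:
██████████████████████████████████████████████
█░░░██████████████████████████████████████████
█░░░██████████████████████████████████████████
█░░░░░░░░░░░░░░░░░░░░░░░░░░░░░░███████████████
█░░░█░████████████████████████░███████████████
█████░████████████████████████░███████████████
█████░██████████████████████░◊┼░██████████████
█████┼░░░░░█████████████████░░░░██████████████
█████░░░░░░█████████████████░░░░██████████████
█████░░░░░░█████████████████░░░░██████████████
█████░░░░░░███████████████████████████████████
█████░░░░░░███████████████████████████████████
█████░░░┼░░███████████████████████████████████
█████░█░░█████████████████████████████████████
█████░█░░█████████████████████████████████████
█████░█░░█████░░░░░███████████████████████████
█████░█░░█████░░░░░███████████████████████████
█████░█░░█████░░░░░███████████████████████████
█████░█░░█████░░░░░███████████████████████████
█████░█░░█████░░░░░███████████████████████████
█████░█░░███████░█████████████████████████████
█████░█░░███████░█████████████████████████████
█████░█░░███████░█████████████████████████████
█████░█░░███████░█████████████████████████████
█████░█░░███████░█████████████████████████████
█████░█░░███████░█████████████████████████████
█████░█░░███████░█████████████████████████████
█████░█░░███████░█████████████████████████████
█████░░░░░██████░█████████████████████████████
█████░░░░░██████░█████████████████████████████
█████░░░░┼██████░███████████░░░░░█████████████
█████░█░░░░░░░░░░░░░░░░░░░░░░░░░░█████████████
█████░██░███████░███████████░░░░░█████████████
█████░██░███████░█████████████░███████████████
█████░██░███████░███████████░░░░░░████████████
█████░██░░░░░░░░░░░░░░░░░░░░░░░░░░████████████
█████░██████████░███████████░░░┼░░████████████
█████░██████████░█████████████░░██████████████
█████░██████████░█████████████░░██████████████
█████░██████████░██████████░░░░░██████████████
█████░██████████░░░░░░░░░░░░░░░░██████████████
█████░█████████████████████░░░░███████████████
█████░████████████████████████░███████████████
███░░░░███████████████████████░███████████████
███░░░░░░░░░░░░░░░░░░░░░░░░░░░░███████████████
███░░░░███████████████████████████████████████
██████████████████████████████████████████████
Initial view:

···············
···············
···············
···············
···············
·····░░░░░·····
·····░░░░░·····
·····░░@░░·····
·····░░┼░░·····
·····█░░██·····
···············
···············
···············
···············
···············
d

···············
···············
···············
···············
···············
····░░░░░█·····
····░░░░░█·····
····░░░@░█·····
····░░┼░░█·····
····█░░███·····
···············
···············
···············
···············
···············

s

···············
···············
···············
···············
····░░░░░█·····
····░░░░░█·····
····░░░░░█·····
····░░┼@░█·····
····█░░███·····
·····░░███·····
···············
···············
···············
···············
···············

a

···············
···············
···············
···············
·····░░░░░█····
·····░░░░░█····
·····░░░░░█····
·····░░@░░█····
·····█░░███····
·····█░░███····
···············
···············
···············
···············
···············

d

···············
···············
···············
···············
····░░░░░█·····
····░░░░░█·····
····░░░░░█·····
····░░┼@░█·····
····█░░███·····
····█░░███·····
···············
···············
···············
···············
···············

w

···············
···············
···············
···············
···············
····░░░░░█·····
····░░░░░█·····
····░░░@░█·····
····░░┼░░█·····
····█░░███·····
····█░░███·····
···············
···············
···············
···············

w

···············
···············
···············
···············
···············
·····░░░░█·····
····░░░░░█·····
····░░░@░█·····
····░░░░░█·····
····░░┼░░█·····
····█░░███·····
····█░░███·····
···············
···············
···············

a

···············
···············
···············
···············
···············
·····░░░░░█····
·····░░░░░█····
·····░░@░░█····
·····░░░░░█····
·····░░┼░░█····
·····█░░███····
·····█░░███····
···············
···············
···············

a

···············
···············
···············
···············
···············
·····░░░░░░█···
·····░░░░░░█···
·····░░@░░░█···
·····░░░░░░█···
·····░░░┼░░█···
······█░░███···
······█░░███···
···············
···············
···············

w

···············
···············
···············
···············
···············
·····┼░░░░·····
·····░░░░░░█···
·····░░@░░░█···
·····░░░░░░█···
·····░░░░░░█···
·····░░░┼░░█···
······█░░███···
······█░░███···
···············
···············

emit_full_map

┼░░░░··
░░░░░░█
░░@░░░█
░░░░░░█
░░░░░░█
░░░┼░░█
·█░░███
·█░░███

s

···············
···············
···············
···············
·····┼░░░░·····
·····░░░░░░█···
·····░░░░░░█···
·····░░@░░░█···
·····░░░░░░█···
·····░░░┼░░█···
······█░░███···
······█░░███···
···············
···············
···············

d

···············
···············
···············
···············
····┼░░░░······
····░░░░░░█····
····░░░░░░█····
····░░░@░░█····
····░░░░░░█····
····░░░┼░░█····
·····█░░███····
·····█░░███····
···············
···············
···············

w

···············
···············
···············
···············
···············
····┼░░░░░·····
····░░░░░░█····
····░░░@░░█····
····░░░░░░█····
····░░░░░░█····
····░░░┼░░█····
·····█░░███····
·····█░░███····
···············
···············

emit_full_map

┼░░░░░·
░░░░░░█
░░░@░░█
░░░░░░█
░░░░░░█
░░░┼░░█
·█░░███
·█░░███


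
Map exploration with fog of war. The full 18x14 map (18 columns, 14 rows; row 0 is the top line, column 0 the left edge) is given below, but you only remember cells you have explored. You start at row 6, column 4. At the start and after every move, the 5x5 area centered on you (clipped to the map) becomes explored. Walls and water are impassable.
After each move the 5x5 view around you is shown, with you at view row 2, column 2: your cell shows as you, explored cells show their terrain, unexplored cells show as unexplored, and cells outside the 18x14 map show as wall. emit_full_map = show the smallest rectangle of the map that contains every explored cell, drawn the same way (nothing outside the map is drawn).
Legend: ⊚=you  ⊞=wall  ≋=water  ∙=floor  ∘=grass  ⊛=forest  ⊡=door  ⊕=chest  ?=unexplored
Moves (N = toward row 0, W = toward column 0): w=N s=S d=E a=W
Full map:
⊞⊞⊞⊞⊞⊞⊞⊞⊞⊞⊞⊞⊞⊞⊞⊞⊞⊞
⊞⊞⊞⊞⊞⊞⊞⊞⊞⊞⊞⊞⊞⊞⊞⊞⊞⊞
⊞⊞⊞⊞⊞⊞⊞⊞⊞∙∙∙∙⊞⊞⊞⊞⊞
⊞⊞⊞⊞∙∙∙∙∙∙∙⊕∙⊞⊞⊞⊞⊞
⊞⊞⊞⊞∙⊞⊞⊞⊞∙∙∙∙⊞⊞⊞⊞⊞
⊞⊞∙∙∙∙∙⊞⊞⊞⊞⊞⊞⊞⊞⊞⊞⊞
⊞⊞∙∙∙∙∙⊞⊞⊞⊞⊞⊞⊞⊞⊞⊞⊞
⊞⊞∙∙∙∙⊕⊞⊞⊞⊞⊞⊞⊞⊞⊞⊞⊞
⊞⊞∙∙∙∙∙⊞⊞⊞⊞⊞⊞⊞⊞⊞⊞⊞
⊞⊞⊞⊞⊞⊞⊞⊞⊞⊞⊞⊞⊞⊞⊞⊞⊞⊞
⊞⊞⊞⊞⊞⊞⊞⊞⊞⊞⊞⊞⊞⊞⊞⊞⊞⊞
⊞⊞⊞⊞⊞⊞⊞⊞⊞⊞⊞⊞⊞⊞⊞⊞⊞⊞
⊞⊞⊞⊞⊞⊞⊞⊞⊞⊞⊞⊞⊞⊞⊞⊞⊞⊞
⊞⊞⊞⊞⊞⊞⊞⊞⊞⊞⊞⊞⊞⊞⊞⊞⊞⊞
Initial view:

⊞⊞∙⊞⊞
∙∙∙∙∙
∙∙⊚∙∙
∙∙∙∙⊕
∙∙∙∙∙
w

⊞⊞∙∙∙
⊞⊞∙⊞⊞
∙∙⊚∙∙
∙∙∙∙∙
∙∙∙∙⊕

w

⊞⊞⊞⊞⊞
⊞⊞∙∙∙
⊞⊞⊚⊞⊞
∙∙∙∙∙
∙∙∙∙∙

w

⊞⊞⊞⊞⊞
⊞⊞⊞⊞⊞
⊞⊞⊚∙∙
⊞⊞∙⊞⊞
∙∙∙∙∙

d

⊞⊞⊞⊞⊞
⊞⊞⊞⊞⊞
⊞∙⊚∙∙
⊞∙⊞⊞⊞
∙∙∙∙⊞

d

⊞⊞⊞⊞⊞
⊞⊞⊞⊞⊞
∙∙⊚∙∙
∙⊞⊞⊞⊞
∙∙∙⊞⊞

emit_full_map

⊞⊞⊞⊞⊞⊞⊞
⊞⊞⊞⊞⊞⊞⊞
⊞⊞∙∙⊚∙∙
⊞⊞∙⊞⊞⊞⊞
∙∙∙∙∙⊞⊞
∙∙∙∙∙??
∙∙∙∙⊕??
∙∙∙∙∙??

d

⊞⊞⊞⊞⊞
⊞⊞⊞⊞∙
∙∙⊚∙∙
⊞⊞⊞⊞∙
∙∙⊞⊞⊞

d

⊞⊞⊞⊞⊞
⊞⊞⊞∙∙
∙∙⊚∙∙
⊞⊞⊞∙∙
∙⊞⊞⊞⊞

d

⊞⊞⊞⊞⊞
⊞⊞∙∙∙
∙∙⊚∙⊕
⊞⊞∙∙∙
⊞⊞⊞⊞⊞

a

⊞⊞⊞⊞⊞
⊞⊞⊞∙∙
∙∙⊚∙∙
⊞⊞⊞∙∙
∙⊞⊞⊞⊞

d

⊞⊞⊞⊞⊞
⊞⊞∙∙∙
∙∙⊚∙⊕
⊞⊞∙∙∙
⊞⊞⊞⊞⊞

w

⊞⊞⊞⊞⊞
⊞⊞⊞⊞⊞
⊞⊞⊚∙∙
∙∙∙∙⊕
⊞⊞∙∙∙

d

⊞⊞⊞⊞⊞
⊞⊞⊞⊞⊞
⊞∙⊚∙∙
∙∙∙⊕∙
⊞∙∙∙∙

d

⊞⊞⊞⊞⊞
⊞⊞⊞⊞⊞
∙∙⊚∙⊞
∙∙⊕∙⊞
∙∙∙∙⊞

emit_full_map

?????⊞⊞⊞⊞⊞⊞⊞
⊞⊞⊞⊞⊞⊞⊞⊞⊞⊞⊞⊞
⊞⊞⊞⊞⊞⊞⊞∙∙⊚∙⊞
⊞⊞∙∙∙∙∙∙∙⊕∙⊞
⊞⊞∙⊞⊞⊞⊞∙∙∙∙⊞
∙∙∙∙∙⊞⊞⊞⊞⊞??
∙∙∙∙∙???????
∙∙∙∙⊕???????
∙∙∙∙∙???????


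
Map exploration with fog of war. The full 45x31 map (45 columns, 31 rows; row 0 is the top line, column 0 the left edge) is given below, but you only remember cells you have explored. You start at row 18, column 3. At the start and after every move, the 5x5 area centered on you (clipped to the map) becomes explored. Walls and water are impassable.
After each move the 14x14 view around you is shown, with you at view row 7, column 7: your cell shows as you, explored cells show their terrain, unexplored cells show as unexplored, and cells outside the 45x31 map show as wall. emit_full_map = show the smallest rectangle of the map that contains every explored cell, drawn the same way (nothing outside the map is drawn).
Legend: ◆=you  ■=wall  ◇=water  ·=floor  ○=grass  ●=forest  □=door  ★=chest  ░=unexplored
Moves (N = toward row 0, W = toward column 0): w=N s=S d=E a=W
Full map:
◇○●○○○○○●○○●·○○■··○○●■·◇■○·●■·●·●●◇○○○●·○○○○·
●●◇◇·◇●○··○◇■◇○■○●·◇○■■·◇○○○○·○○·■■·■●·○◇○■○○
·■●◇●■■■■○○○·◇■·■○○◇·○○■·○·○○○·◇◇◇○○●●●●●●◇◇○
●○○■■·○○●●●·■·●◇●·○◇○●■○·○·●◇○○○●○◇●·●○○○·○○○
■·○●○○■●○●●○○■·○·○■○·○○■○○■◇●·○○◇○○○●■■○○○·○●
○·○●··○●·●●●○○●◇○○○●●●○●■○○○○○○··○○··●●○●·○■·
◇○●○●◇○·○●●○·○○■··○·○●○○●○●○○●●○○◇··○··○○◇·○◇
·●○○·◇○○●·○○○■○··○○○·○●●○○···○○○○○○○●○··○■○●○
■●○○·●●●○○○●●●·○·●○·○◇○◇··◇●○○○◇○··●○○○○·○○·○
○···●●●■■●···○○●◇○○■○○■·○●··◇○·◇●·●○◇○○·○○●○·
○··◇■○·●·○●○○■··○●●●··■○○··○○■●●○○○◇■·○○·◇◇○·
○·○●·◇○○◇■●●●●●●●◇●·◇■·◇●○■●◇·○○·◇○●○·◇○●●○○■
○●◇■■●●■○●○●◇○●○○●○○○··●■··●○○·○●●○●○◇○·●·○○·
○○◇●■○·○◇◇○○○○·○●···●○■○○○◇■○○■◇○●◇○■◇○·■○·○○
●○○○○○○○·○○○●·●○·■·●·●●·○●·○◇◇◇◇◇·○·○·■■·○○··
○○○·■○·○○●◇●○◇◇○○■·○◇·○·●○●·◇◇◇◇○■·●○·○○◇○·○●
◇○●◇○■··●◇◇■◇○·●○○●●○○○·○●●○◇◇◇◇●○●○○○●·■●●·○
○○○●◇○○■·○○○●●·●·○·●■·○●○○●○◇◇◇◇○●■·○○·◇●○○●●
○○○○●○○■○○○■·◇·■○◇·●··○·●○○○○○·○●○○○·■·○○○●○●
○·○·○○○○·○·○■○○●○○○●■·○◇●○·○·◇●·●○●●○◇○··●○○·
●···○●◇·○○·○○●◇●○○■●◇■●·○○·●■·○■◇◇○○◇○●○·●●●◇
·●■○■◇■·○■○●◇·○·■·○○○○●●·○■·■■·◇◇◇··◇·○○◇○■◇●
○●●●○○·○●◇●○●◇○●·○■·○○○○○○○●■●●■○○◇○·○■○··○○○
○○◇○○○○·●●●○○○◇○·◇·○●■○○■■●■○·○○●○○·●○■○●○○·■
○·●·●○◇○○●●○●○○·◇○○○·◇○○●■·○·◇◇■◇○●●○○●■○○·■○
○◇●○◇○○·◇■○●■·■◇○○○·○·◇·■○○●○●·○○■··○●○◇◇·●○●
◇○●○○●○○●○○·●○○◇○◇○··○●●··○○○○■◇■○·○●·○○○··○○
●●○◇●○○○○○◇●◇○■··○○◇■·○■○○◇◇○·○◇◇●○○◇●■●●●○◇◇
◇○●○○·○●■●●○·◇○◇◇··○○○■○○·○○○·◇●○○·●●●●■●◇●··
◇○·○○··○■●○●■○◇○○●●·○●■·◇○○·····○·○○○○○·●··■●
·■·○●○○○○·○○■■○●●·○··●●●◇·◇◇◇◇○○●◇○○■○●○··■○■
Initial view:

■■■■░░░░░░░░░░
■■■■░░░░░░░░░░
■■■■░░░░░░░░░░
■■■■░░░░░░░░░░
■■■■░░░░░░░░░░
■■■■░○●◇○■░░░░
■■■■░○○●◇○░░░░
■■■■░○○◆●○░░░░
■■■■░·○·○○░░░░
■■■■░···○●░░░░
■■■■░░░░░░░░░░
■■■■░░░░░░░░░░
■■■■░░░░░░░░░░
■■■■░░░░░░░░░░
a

■■■■■░░░░░░░░░
■■■■■░░░░░░░░░
■■■■■░░░░░░░░░
■■■■■░░░░░░░░░
■■■■■░░░░░░░░░
■■■■■◇○●◇○■░░░
■■■■■○○○●◇○░░░
■■■■■○○◆○●○░░░
■■■■■○·○·○○░░░
■■■■■●···○●░░░
■■■■■░░░░░░░░░
■■■■■░░░░░░░░░
■■■■■░░░░░░░░░
■■■■■░░░░░░░░░

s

■■■■■░░░░░░░░░
■■■■■░░░░░░░░░
■■■■■░░░░░░░░░
■■■■■░░░░░░░░░
■■■■■◇○●◇○■░░░
■■■■■○○○●◇○░░░
■■■■■○○○○●○░░░
■■■■■○·◆·○○░░░
■■■■■●···○●░░░
■■■■■·●■○■░░░░
■■■■■░░░░░░░░░
■■■■■░░░░░░░░░
■■■■■░░░░░░░░░
■■■■■░░░░░░░░░

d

■■■■░░░░░░░░░░
■■■■░░░░░░░░░░
■■■■░░░░░░░░░░
■■■■░░░░░░░░░░
■■■■◇○●◇○■░░░░
■■■■○○○●◇○░░░░
■■■■○○○○●○░░░░
■■■■○·○◆○○░░░░
■■■■●···○●░░░░
■■■■·●■○■◇░░░░
■■■■░░░░░░░░░░
■■■■░░░░░░░░░░
■■■■░░░░░░░░░░
■■■■░░░░░░░░░░

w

■■■■░░░░░░░░░░
■■■■░░░░░░░░░░
■■■■░░░░░░░░░░
■■■■░░░░░░░░░░
■■■■░░░░░░░░░░
■■■■◇○●◇○■░░░░
■■■■○○○●◇○░░░░
■■■■○○○◆●○░░░░
■■■■○·○·○○░░░░
■■■■●···○●░░░░
■■■■·●■○■◇░░░░
■■■■░░░░░░░░░░
■■■■░░░░░░░░░░
■■■■░░░░░░░░░░

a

■■■■■░░░░░░░░░
■■■■■░░░░░░░░░
■■■■■░░░░░░░░░
■■■■■░░░░░░░░░
■■■■■░░░░░░░░░
■■■■■◇○●◇○■░░░
■■■■■○○○●◇○░░░
■■■■■○○◆○●○░░░
■■■■■○·○·○○░░░
■■■■■●···○●░░░
■■■■■·●■○■◇░░░
■■■■■░░░░░░░░░
■■■■■░░░░░░░░░
■■■■■░░░░░░░░░

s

■■■■■░░░░░░░░░
■■■■■░░░░░░░░░
■■■■■░░░░░░░░░
■■■■■░░░░░░░░░
■■■■■◇○●◇○■░░░
■■■■■○○○●◇○░░░
■■■■■○○○○●○░░░
■■■■■○·◆·○○░░░
■■■■■●···○●░░░
■■■■■·●■○■◇░░░
■■■■■░░░░░░░░░
■■■■■░░░░░░░░░
■■■■■░░░░░░░░░
■■■■■░░░░░░░░░

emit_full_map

◇○●◇○■
○○○●◇○
○○○○●○
○·◆·○○
●···○●
·●■○■◇

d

■■■■░░░░░░░░░░
■■■■░░░░░░░░░░
■■■■░░░░░░░░░░
■■■■░░░░░░░░░░
■■■■◇○●◇○■░░░░
■■■■○○○●◇○░░░░
■■■■○○○○●○░░░░
■■■■○·○◆○○░░░░
■■■■●···○●░░░░
■■■■·●■○■◇░░░░
■■■■░░░░░░░░░░
■■■■░░░░░░░░░░
■■■■░░░░░░░░░░
■■■■░░░░░░░░░░

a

■■■■■░░░░░░░░░
■■■■■░░░░░░░░░
■■■■■░░░░░░░░░
■■■■■░░░░░░░░░
■■■■■◇○●◇○■░░░
■■■■■○○○●◇○░░░
■■■■■○○○○●○░░░
■■■■■○·◆·○○░░░
■■■■■●···○●░░░
■■■■■·●■○■◇░░░
■■■■■░░░░░░░░░
■■■■■░░░░░░░░░
■■■■■░░░░░░░░░
■■■■■░░░░░░░░░
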